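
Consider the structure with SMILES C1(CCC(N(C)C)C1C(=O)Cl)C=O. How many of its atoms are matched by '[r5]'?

5

Check the 13 heavy atoms by environment: 5× C (in 5-ring) → match; 4× C (acyclic) → no; 2× O (acyclic) → no; 1× N (acyclic) → no; 1× Cl (acyclic) → no.
That gives 5 matching atoms.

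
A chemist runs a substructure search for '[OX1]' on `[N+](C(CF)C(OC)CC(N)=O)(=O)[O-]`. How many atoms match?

3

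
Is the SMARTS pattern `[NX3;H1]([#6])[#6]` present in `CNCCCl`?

Yes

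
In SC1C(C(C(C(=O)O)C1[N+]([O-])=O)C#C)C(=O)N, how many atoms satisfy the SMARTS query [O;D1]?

5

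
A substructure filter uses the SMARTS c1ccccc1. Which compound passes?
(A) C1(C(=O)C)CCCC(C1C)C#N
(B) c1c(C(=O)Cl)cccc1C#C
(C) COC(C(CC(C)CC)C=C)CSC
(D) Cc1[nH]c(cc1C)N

c1ccccc1 describes six aromatic carbons in a ring (a benzene ring).
(A) has a methyl group (-CH3) but no six-membered all-carbon aromatic ring is present.
(B) contains the required atom environment, so the pattern matches.
(C) has a methyl group (-CH3) but no six-membered all-carbon aromatic ring is present.
(D) has a methyl group (-CH3) but no six-membered all-carbon aromatic ring is present.
So the answer is (B).

B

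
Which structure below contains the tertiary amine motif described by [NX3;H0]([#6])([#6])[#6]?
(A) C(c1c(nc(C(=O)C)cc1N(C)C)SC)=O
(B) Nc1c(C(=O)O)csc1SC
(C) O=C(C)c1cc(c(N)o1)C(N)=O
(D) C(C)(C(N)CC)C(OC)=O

A

[NX3;H0]([#6])([#6])[#6] describes a trivalent nitrogen with no H, bonded to three carbons (a tertiary amine).
(A) contains a dimethylamino group (-N(CH3)2), which satisfies every atom and bond constraint.
(B) has a primary amino group (-NH2) but the nitrogen has H2, not H0 with three carbons.
(C) has a primary amide (-C(=O)NH2) but the amide nitrogen has H2 and only one carbon neighbour.
(D) has a primary amino group (-NH2) but the nitrogen has H2, not H0 with three carbons.
So the answer is (A).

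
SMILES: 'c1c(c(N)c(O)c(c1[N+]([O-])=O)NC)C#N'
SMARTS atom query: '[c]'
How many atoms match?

6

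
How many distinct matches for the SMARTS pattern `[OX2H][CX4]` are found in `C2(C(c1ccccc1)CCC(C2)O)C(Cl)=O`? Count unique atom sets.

[OX2H][CX4] is the SMARTS for an aliphatic alcohol: a hydroxyl oxygen bound to an sp3 (X4) carbon.
Exactly one fragment in the molecule meets all constraints, giving 1 match.

1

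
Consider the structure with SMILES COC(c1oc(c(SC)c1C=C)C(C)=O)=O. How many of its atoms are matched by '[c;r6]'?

The query [c;r6] means: aromatic carbon that belongs to a six-membered ring.
Check the 16 heavy atoms by environment: 1× o (aromatic, in 5-ring) → no; 4× c (aromatic, in 5-ring) → no; 7× C (acyclic) → no; 3× O (acyclic) → no; 1× S (acyclic) → no.
No environment satisfies the query, so 0 matching atoms.

0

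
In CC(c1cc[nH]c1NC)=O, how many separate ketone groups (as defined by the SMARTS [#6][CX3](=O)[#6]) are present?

[#6][CX3](=O)[#6] is the SMARTS for a ketone: a carbonyl carbon (no H) flanked by two carbons.
Exactly one fragment in the molecule meets all constraints, giving 1 match.

1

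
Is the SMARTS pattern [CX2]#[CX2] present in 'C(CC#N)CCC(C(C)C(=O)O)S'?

The pattern [CX2]#[CX2] describes a carbon-carbon triple bond — an alkyne.
The closest candidate here is a nitrile (-C#N), but the triple bond is C#N, not C#C. No other fragment satisfies the full query, so there is no match.

No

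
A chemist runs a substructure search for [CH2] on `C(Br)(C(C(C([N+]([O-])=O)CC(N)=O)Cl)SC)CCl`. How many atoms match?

2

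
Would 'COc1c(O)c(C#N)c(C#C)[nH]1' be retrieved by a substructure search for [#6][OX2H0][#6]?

Yes

The pattern [#6][OX2H0][#6] describes an aliphatic oxygen bridging two carbons with no H on the oxygen — an ether.
The molecule carries a methoxy ether (-OCH3), whose atoms satisfy every constraint of the query, so the pattern matches.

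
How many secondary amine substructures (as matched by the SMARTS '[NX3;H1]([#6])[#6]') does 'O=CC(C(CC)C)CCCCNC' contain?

1

[NX3;H1]([#6])[#6] is the SMARTS for a secondary amine: a trivalent nitrogen with one H, bonded to two carbons.
Exactly one fragment in the molecule meets all constraints, giving 1 match.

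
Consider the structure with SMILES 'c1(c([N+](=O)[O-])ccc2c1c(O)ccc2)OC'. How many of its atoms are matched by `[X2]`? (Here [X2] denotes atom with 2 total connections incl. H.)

The query [X2] means: any atom with exactly two total connections (bonds + H).
Check the 16 heavy atoms by environment: 10× c (aromatic, X3) → no; 2× O (X2) → match; 1× N (charge +1, X3) → no; 1× O (charge -1, X1) → no; 1× O (X1) → no; 1× C (X4) → no.
That gives 2 matching atoms.

2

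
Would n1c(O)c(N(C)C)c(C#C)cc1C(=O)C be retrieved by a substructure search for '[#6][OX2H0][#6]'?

No

The pattern [#6][OX2H0][#6] describes an aliphatic oxygen bridging two carbons with no H on the oxygen — an ether.
The closest candidate here is a hydroxyl group (-OH), but the oxygen has H1, not H0 bridging two carbons. No other fragment satisfies the full query, so there is no match.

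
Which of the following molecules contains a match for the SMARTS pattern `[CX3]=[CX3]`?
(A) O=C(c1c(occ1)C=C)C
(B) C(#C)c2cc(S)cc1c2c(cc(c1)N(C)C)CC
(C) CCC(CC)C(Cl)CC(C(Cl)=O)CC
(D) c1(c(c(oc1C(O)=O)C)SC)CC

[CX3]=[CX3] describes a non-aromatic C=C double bond between two sp2 carbons (an alkene).
(A) contains a vinyl group (-CH=CH2), which satisfies every atom and bond constraint.
(B) has an ethyl group (-CH2CH3) but its C-C bond is a single bond between CX4 carbons, not CX3=CX3.
(C) has an ethyl group (-CH2CH3) but its C-C bond is a single bond between CX4 carbons, not CX3=CX3.
(D) has an ethyl group (-CH2CH3) but its C-C bond is a single bond between CX4 carbons, not CX3=CX3.
So the answer is (A).

A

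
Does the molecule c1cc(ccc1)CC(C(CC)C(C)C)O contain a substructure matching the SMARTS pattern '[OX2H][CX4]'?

The pattern [OX2H][CX4] describes a hydroxyl oxygen bound to an sp3 (X4) carbon — an aliphatic alcohol.
The molecule carries a hydroxyl group (-OH), whose atoms satisfy every constraint of the query, so the pattern matches.

Yes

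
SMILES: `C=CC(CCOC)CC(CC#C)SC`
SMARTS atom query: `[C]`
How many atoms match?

The query [C] means: uppercase C matches aliphatic (non-aromatic) carbon only.
Check the 14 heavy atoms by environment: 12× C → match; 1× S → no; 1× O → no.
That gives 12 matching atoms.

12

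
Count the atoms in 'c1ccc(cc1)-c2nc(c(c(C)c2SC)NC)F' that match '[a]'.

12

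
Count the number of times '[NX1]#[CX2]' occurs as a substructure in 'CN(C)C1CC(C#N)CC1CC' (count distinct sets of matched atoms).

1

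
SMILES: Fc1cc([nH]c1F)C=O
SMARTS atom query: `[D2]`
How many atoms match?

The query [D2] means: atom with exactly two heavy-atom neighbours.
Check the 9 heavy atoms by environment: 1× n (aromatic, D2) → match; 3× c (aromatic, D3) → no; 1× c (aromatic, D2) → match; 2× F (D1) → no; 1× C (D2) → match; 1× O (D1) → no.
Summing the matching environments: 1 + 1 + 1 = 3 matching atoms.

3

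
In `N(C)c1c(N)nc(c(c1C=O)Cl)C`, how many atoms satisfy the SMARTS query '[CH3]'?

The query [CH3] means: aliphatic carbon with exactly three hydrogens.
Check the 13 heavy atoms by environment: 1× n (aromatic, H0) → no; 5× c (aromatic, H0) → no; 1× Cl (H0) → no; 1× N (H1) → no; 2× C (H3) → match; 1× C (H1) → no; 1× O (H0) → no; 1× N (H2) → no.
That gives 2 matching atoms.

2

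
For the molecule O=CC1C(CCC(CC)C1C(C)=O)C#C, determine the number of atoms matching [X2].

2

Check the 15 heavy atoms by environment: 9× C (X4) → no; 2× C (X3) → no; 2× O (X1) → no; 2× C (X2) → match.
That gives 2 matching atoms.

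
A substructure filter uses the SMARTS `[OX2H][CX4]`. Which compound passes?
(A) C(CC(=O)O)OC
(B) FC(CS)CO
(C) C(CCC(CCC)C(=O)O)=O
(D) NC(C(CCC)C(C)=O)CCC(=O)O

B

[OX2H][CX4] describes a hydroxyl oxygen bound to an sp3 (X4) carbon (an aliphatic alcohol).
(A) has a carboxylic acid group (-C(=O)OH) but the -OH is on a CX3 carbonyl carbon, not a CX4 carbon.
(B) contains a hydroxyl group (-OH), which satisfies every atom and bond constraint.
(C) has a carboxylic acid group (-C(=O)OH) but the -OH is on a CX3 carbonyl carbon, not a CX4 carbon.
(D) has a carboxylic acid group (-C(=O)OH) but the -OH is on a CX3 carbonyl carbon, not a CX4 carbon.
So the answer is (B).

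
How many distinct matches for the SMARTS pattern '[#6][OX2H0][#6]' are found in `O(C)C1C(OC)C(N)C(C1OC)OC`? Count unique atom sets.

4

[#6][OX2H0][#6] is the SMARTS for an ether: an aliphatic oxygen bridging two carbons with no H on the oxygen.
The molecule carries 4 separate instances of a methoxy ether (-OCH3) meeting every constraint; each maps to a distinct set of atoms, giving 4 matches.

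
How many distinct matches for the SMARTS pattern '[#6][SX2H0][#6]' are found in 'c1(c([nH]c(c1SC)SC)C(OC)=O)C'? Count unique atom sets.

2

[#6][SX2H0][#6] is the SMARTS for a thioether: an aliphatic sulfur bridging two carbons with no H on the sulfur.
The molecule carries 2 separate instances of a methylthio ether (-SCH3) meeting every constraint; each maps to a distinct set of atoms, giving 2 matches.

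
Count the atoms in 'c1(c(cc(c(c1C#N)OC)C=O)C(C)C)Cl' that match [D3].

The query [D3] means: atom with exactly three heavy-atom neighbours.
Check the 16 heavy atoms by environment: 5× c (aromatic, D3) → match; 1× c (aromatic, D2) → no; 1× C (D3) → match; 3× C (D1) → no; 1× Cl (D1) → no; 2× C (D2) → no; 1× N (D1) → no; 1× O (D1) → no; 1× O (D2) → no.
Summing the matching environments: 5 + 1 = 6 matching atoms.

6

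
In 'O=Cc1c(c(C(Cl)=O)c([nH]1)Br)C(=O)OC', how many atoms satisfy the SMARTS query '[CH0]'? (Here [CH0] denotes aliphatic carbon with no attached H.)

2

The query [CH0] means: aliphatic carbon with no attached hydrogen.
Check the 15 heavy atoms by environment: 1× n (aromatic, H1) → no; 4× c (aromatic, H0) → no; 2× C (H0) → match; 4× O (H0) → no; 1× Cl (H0) → no; 1× Br (H0) → no; 1× C (H1) → no; 1× C (H3) → no.
That gives 2 matching atoms.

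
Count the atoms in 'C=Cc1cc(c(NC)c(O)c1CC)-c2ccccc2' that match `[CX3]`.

Check the 19 heavy atoms by environment: 12× c (aromatic, X3) → no; 2× C (X3) → match; 1× N (X3) → no; 3× C (X4) → no; 1× O (X2) → no.
That gives 2 matching atoms.

2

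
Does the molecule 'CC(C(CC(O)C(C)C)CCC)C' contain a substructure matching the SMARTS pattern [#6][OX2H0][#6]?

The pattern [#6][OX2H0][#6] describes an aliphatic oxygen bridging two carbons with no H on the oxygen — an ether.
The closest candidate here is a hydroxyl group (-OH), but the oxygen has H1, not H0 bridging two carbons. No other fragment satisfies the full query, so there is no match.

No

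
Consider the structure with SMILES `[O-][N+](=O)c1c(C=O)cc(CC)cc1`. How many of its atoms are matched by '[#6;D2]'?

5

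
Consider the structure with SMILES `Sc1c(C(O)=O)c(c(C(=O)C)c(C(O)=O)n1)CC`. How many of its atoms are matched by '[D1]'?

8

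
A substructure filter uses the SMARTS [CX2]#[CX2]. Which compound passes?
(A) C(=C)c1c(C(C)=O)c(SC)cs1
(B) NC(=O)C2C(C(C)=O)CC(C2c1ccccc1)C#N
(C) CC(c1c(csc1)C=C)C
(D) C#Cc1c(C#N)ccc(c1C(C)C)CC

[CX2]#[CX2] describes a carbon-carbon triple bond (an alkyne).
(A) has a vinyl group (-CH=CH2) but the C=C is a double bond; both carbons are CX3, not CX2.
(B) has a nitrile (-C#N) but the triple bond is C#N, not C#C.
(C) has a vinyl group (-CH=CH2) but the C=C is a double bond; both carbons are CX3, not CX2.
(D) contains an ethynyl group (-C#CH), which satisfies every atom and bond constraint.
So the answer is (D).

D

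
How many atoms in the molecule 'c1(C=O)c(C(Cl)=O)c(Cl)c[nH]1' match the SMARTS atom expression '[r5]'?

The query [r5] means: r5 matches atoms in a five-membered ring.
Check the 11 heavy atoms by environment: 1× n (aromatic, in 5-ring) → match; 4× c (aromatic, in 5-ring) → match; 2× Cl (acyclic) → no; 2× C (acyclic) → no; 2× O (acyclic) → no.
Summing the matching environments: 1 + 4 = 5 matching atoms.

5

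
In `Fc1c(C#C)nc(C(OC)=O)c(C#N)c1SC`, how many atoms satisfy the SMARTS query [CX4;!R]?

The query [CX4;!R] means: aliphatic carbon with four total connections, not in a ring.
Check the 17 heavy atoms by environment: 1× n (aromatic, X2, in 6-ring) → no; 5× c (aromatic, X3, in 6-ring) → no; 3× C (X2, acyclic) → no; 1× N (X1, acyclic) → no; 1× F (X1, acyclic) → no; 1× C (X3, acyclic) → no; 1× O (X1, acyclic) → no; 1× O (X2, acyclic) → no; 2× C (X4, acyclic) → match; 1× S (X2, acyclic) → no.
That gives 2 matching atoms.

2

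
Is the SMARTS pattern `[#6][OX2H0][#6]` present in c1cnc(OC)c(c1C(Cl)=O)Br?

Yes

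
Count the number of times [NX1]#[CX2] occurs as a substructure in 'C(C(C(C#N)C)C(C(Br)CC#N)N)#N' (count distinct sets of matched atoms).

3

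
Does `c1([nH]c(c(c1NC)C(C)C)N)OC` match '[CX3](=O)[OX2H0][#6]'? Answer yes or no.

No

The pattern [CX3](=O)[OX2H0][#6] describes a carbonyl carbon bonded to an oxygen that is itself bonded to carbon (no H on that O) — an ester.
The closest candidate here is a methoxy ether (-OCH3), but the ether oxygen is not adjacent to a C=O carbon. No other fragment satisfies the full query, so there is no match.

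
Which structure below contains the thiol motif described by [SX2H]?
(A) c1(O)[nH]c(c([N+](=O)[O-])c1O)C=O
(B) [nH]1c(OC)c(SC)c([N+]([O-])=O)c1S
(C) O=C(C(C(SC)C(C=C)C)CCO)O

[SX2H] describes an aliphatic sulfur with two connections, one being H (a thiol).
(A) has a hydroxyl group (-OH) but it is an -OH, not an -SH.
(B) contains a thiol (-SH), which satisfies every atom and bond constraint.
(C) has a hydroxyl group (-OH) but it is an -OH, not an -SH.
So the answer is (B).

B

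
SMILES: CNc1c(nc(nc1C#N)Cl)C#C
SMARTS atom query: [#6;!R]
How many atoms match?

4

The query [#6;!R] means: carbon not in any ring.
Check the 13 heavy atoms by environment: 2× n (aromatic, in 6-ring) → no; 4× c (aromatic, in 6-ring) → no; 1× Cl (acyclic) → no; 2× N (acyclic) → no; 4× C (acyclic) → match.
That gives 4 matching atoms.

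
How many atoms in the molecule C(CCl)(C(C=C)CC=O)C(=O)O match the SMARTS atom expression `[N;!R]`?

The query [N;!R] means: aliphatic nitrogen not in a ring.
Check the 12 heavy atoms by environment: 8× C (acyclic) → no; 3× O (acyclic) → no; 1× Cl (acyclic) → no.
No environment satisfies the query, so 0 matching atoms.

0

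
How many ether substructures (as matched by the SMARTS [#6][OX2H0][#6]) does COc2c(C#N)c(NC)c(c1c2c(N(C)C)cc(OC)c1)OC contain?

3

[#6][OX2H0][#6] is the SMARTS for an ether: an aliphatic oxygen bridging two carbons with no H on the oxygen.
The molecule carries 3 separate instances of a methoxy ether (-OCH3) meeting every constraint; each maps to a distinct set of atoms, giving 3 matches.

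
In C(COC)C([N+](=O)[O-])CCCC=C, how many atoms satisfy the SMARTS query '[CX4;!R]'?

7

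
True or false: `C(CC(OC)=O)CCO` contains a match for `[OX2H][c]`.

False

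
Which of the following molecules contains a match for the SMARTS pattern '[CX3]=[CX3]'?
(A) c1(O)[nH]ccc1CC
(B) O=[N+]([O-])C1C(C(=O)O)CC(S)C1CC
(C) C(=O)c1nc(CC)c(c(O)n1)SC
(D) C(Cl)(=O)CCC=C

[CX3]=[CX3] describes a non-aromatic C=C double bond between two sp2 carbons (an alkene).
(A) has an ethyl group (-CH2CH3) but its C-C bond is a single bond between CX4 carbons, not CX3=CX3.
(B) has an ethyl group (-CH2CH3) but its C-C bond is a single bond between CX4 carbons, not CX3=CX3.
(C) has an ethyl group (-CH2CH3) but its C-C bond is a single bond between CX4 carbons, not CX3=CX3.
(D) contains a vinyl group (-CH=CH2), which satisfies every atom and bond constraint.
So the answer is (D).

D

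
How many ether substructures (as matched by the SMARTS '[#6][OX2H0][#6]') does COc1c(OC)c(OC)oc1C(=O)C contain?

3

[#6][OX2H0][#6] is the SMARTS for an ether: an aliphatic oxygen bridging two carbons with no H on the oxygen.
The molecule carries 3 separate instances of a methoxy ether (-OCH3) meeting every constraint; each maps to a distinct set of atoms, giving 3 matches.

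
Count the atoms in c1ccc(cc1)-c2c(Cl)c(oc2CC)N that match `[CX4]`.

2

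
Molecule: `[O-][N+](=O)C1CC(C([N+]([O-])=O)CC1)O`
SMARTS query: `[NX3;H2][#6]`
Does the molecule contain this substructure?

No

The pattern [NX3;H2][#6] describes a trivalent nitrogen with two H attached to carbon — a primary amine.
The closest candidate here is a nitro group (-[N+](=O)[O-]), but the nitrogen is [N+] with no H, not NX3H2. No other fragment satisfies the full query, so there is no match.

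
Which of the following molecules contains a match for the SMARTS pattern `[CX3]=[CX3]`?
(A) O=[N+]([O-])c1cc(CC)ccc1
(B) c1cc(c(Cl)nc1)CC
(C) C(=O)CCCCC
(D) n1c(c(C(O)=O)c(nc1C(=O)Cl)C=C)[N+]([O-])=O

[CX3]=[CX3] describes a non-aromatic C=C double bond between two sp2 carbons (an alkene).
(A) has an ethyl group (-CH2CH3) but its C-C bond is a single bond between CX4 carbons, not CX3=CX3.
(B) has an ethyl group (-CH2CH3) but its C-C bond is a single bond between CX4 carbons, not CX3=CX3.
(C) has an ethyl group (-CH2CH3) but its C-C bond is a single bond between CX4 carbons, not CX3=CX3.
(D) contains a vinyl group (-CH=CH2), which satisfies every atom and bond constraint.
So the answer is (D).

D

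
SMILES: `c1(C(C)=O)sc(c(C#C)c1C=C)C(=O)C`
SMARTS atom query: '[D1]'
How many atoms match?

The query [D1] means: atom with exactly one heavy-atom neighbour (degree 1).
Check the 15 heavy atoms by environment: 1× s (aromatic, D2) → no; 4× c (aromatic, D3) → no; 2× C (D3) → no; 2× O (D1) → match; 4× C (D1) → match; 2× C (D2) → no.
Summing the matching environments: 2 + 4 = 6 matching atoms.

6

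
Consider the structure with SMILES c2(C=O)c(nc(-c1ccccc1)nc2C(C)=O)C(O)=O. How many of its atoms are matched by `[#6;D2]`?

6

The query [#6;D2] means: any carbon bonded to exactly two heavy atoms.
Check the 20 heavy atoms by environment: 2× n (aromatic, D2) → no; 5× c (aromatic, D3) → no; 2× C (D3) → no; 4× O (D1) → no; 5× c (aromatic, D2) → match; 1× C (D1) → no; 1× C (D2) → match.
Summing the matching environments: 5 + 1 = 6 matching atoms.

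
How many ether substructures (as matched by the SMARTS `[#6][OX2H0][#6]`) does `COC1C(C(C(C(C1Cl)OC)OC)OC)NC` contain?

4

[#6][OX2H0][#6] is the SMARTS for an ether: an aliphatic oxygen bridging two carbons with no H on the oxygen.
The molecule carries 4 separate instances of a methoxy ether (-OCH3) meeting every constraint; each maps to a distinct set of atoms, giving 4 matches.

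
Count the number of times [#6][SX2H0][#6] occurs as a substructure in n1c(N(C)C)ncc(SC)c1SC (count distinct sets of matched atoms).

[#6][SX2H0][#6] is the SMARTS for a thioether: an aliphatic sulfur bridging two carbons with no H on the sulfur.
The molecule carries 2 separate instances of a methylthio ether (-SCH3) meeting every constraint; each maps to a distinct set of atoms, giving 2 matches.

2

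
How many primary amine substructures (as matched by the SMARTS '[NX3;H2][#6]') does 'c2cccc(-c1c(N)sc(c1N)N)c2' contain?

3

[NX3;H2][#6] is the SMARTS for a primary amine: a trivalent nitrogen with two H attached to carbon.
The molecule carries 3 separate instances of a primary amino group (-NH2) meeting every constraint; each maps to a distinct set of atoms, giving 3 matches.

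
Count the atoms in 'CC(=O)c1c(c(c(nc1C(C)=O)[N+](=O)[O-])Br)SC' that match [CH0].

The query [CH0] means: aliphatic carbon with no attached hydrogen.
Check the 18 heavy atoms by environment: 1× n (aromatic, H0) → no; 5× c (aromatic, H0) → no; 2× C (H0) → match; 3× O (H0) → no; 3× C (H3) → no; 1× S (H0) → no; 1× Br (H0) → no; 1× N (charge +1, H0) → no; 1× O (charge -1, H0) → no.
That gives 2 matching atoms.

2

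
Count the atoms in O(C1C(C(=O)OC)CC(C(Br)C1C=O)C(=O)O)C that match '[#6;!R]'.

5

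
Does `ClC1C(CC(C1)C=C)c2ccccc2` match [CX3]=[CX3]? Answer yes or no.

The pattern [CX3]=[CX3] describes a non-aromatic C=C double bond between two sp2 carbons — an alkene.
The molecule carries a vinyl group (-CH=CH2), whose atoms satisfy every constraint of the query, so the pattern matches.

Yes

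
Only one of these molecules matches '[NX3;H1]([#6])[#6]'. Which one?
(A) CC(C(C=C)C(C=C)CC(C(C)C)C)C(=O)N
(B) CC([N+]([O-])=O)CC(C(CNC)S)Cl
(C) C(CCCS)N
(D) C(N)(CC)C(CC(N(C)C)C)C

B

[NX3;H1]([#6])[#6] describes a trivalent nitrogen with one H, bonded to two carbons (a secondary amine).
(A) has a primary amide (-C(=O)NH2) but the -C(=O)NH2 nitrogen has H2, not H1.
(B) contains an N-methylamino group (-NHCH3), which satisfies every atom and bond constraint.
(C) has a primary amino group (-NH2) but the nitrogen has H2 and only one carbon neighbour.
(D) has a dimethylamino group (-N(CH3)2) but the nitrogen has H0, not H1.
So the answer is (B).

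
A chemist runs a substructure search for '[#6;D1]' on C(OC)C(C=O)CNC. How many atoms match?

2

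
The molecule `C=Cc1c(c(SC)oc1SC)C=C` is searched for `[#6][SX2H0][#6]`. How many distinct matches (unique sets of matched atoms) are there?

2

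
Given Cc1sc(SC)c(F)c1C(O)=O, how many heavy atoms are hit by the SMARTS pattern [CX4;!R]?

2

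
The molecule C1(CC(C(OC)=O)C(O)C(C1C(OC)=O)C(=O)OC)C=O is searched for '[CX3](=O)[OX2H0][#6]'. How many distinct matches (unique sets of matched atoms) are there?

[CX3](=O)[OX2H0][#6] is the SMARTS for an ester: a carbonyl carbon bonded to an oxygen that is itself bonded to carbon (no H on that O).
The molecule carries 3 separate instances of a methyl-ester group (-C(=O)OCH3) meeting every constraint; each maps to a distinct set of atoms, giving 3 matches.

3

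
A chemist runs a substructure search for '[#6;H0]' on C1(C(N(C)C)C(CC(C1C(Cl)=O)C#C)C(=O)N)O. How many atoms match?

3

The query [#6;H0] means: any carbon with no attached hydrogen.
Check the 18 heavy atoms by environment: 6× C (H1) → no; 1× C (H2) → no; 1× N (H0) → no; 2× C (H3) → no; 3× C (H0) → match; 1× O (H1) → no; 2× O (H0) → no; 1× Cl (H0) → no; 1× N (H2) → no.
That gives 3 matching atoms.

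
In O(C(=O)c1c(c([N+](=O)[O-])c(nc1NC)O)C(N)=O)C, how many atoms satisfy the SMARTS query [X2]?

3

Check the 19 heavy atoms by environment: 1× n (aromatic, X2) → match; 5× c (aromatic, X3) → no; 2× C (X3) → no; 3× O (X1) → no; 2× O (X2) → match; 2× C (X4) → no; 2× N (X3) → no; 1× N (charge +1, X3) → no; 1× O (charge -1, X1) → no.
Summing the matching environments: 1 + 2 = 3 matching atoms.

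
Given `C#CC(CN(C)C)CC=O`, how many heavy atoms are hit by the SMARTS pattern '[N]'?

The query [N] means: uppercase N matches aliphatic (non-aromatic) nitrogen only.
Check the 10 heavy atoms by environment: 8× C → no; 1× O → no; 1× N → match.
That gives 1 matching atom.

1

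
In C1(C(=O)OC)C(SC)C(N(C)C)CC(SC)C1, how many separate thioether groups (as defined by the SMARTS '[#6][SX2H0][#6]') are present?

2

[#6][SX2H0][#6] is the SMARTS for a thioether: an aliphatic sulfur bridging two carbons with no H on the sulfur.
The molecule carries 2 separate instances of a methylthio ether (-SCH3) meeting every constraint; each maps to a distinct set of atoms, giving 2 matches.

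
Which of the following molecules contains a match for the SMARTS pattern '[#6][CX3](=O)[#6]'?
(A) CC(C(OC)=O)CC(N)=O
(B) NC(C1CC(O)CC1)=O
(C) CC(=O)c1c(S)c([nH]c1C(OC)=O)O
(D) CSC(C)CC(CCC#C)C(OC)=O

C

[#6][CX3](=O)[#6] describes a carbonyl carbon (no H) flanked by two carbons (a ketone).
(A) has a methyl-ester group (-C(=O)OCH3) but one neighbour of the carbonyl carbon is O, not C.
(B) has a primary amide (-C(=O)NH2) but one neighbour of the carbonyl carbon is N, not C.
(C) contains an acetyl/ketone group (-C(=O)CH3), which satisfies every atom and bond constraint.
(D) has a methyl-ester group (-C(=O)OCH3) but one neighbour of the carbonyl carbon is O, not C.
So the answer is (C).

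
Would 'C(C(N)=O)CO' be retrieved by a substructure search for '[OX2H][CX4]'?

Yes

The pattern [OX2H][CX4] describes a hydroxyl oxygen bound to an sp3 (X4) carbon — an aliphatic alcohol.
The molecule carries a hydroxyl group (-OH), whose atoms satisfy every constraint of the query, so the pattern matches.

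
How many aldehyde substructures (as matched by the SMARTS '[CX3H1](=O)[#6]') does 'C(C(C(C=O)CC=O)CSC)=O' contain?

3

[CX3H1](=O)[#6] is the SMARTS for an aldehyde: an sp2 carbon with one H, double-bonded to O and single-bonded to carbon.
The molecule carries 3 separate instances of an aldehyde (-CHO) meeting every constraint; each maps to a distinct set of atoms, giving 3 matches.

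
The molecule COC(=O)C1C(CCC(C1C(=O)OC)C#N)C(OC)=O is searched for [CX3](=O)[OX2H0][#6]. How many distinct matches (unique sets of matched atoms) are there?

3

[CX3](=O)[OX2H0][#6] is the SMARTS for an ester: a carbonyl carbon bonded to an oxygen that is itself bonded to carbon (no H on that O).
The molecule carries 3 separate instances of a methyl-ester group (-C(=O)OCH3) meeting every constraint; each maps to a distinct set of atoms, giving 3 matches.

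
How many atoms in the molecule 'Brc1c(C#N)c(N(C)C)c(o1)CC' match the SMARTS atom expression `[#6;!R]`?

The query [#6;!R] means: carbon not in any ring.
Check the 13 heavy atoms by environment: 1× o (aromatic, in 5-ring) → no; 4× c (aromatic, in 5-ring) → no; 2× N (acyclic) → no; 5× C (acyclic) → match; 1× Br (acyclic) → no.
That gives 5 matching atoms.

5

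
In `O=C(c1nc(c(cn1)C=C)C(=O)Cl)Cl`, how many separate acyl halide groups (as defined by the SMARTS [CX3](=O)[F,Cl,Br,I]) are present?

2

[CX3](=O)[F,Cl,Br,I] is the SMARTS for an acyl halide: a carbonyl carbon bonded to a halogen.
The molecule carries 2 separate instances of an acyl chloride (-C(=O)Cl) meeting every constraint; each maps to a distinct set of atoms, giving 2 matches.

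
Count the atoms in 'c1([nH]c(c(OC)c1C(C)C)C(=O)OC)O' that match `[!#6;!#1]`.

5

The query [!#6;!#1] means: not carbon and not hydrogen — any heteroatom.
Check the 15 heavy atoms by environment: 1× n (aromatic) → match; 4× c (aromatic) → no; 4× O → match; 6× C → no.
Summing the matching environments: 1 + 4 = 5 matching atoms.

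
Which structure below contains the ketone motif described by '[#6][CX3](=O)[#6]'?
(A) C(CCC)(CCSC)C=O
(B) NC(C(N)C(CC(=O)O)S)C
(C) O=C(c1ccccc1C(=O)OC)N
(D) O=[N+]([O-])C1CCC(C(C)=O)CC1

D

[#6][CX3](=O)[#6] describes a carbonyl carbon (no H) flanked by two carbons (a ketone).
(A) has an aldehyde (-CHO) but the carbonyl carbon has H1, so it is not flanked by two carbons.
(B) has a carboxylic acid group (-C(=O)OH) but one neighbour of the carbonyl carbon is O, not C.
(C) has a methyl-ester group (-C(=O)OCH3) but one neighbour of the carbonyl carbon is O, not C.
(D) contains an acetyl/ketone group (-C(=O)CH3), which satisfies every atom and bond constraint.
So the answer is (D).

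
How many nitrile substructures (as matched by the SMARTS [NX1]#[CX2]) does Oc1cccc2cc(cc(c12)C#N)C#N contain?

[NX1]#[CX2] is the SMARTS for a nitrile: a nitrogen triple-bonded to a two-connected carbon.
The molecule carries 2 separate instances of a nitrile (-C#N) meeting every constraint; each maps to a distinct set of atoms, giving 2 matches.

2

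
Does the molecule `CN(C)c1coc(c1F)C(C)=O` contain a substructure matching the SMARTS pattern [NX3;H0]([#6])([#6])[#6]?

The pattern [NX3;H0]([#6])([#6])[#6] describes a trivalent nitrogen with no H, bonded to three carbons — a tertiary amine.
The molecule carries a dimethylamino group (-N(CH3)2), whose atoms satisfy every constraint of the query, so the pattern matches.

Yes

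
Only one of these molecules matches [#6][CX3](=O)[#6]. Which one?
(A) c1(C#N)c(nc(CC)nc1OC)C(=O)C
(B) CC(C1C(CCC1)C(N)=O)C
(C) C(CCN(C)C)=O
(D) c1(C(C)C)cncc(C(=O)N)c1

A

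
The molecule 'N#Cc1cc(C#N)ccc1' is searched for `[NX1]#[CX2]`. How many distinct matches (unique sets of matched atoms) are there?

2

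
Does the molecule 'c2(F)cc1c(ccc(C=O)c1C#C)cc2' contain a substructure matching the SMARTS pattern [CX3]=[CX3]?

No

The pattern [CX3]=[CX3] describes a non-aromatic C=C double bond between two sp2 carbons — an alkene.
The closest candidate here is an ethynyl group (-C#CH), but the C-C bond is a triple bond, not a double bond. No other fragment satisfies the full query, so there is no match.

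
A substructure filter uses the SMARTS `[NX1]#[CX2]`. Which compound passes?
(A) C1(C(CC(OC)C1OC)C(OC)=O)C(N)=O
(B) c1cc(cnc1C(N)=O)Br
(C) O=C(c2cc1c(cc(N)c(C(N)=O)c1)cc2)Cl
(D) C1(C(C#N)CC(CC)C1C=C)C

D

[NX1]#[CX2] describes a nitrogen triple-bonded to a two-connected carbon (a nitrile).
(A) has a primary amide (-C(=O)NH2) but the nitrogen is NX3, not NX1.
(B) has a primary amide (-C(=O)NH2) but the nitrogen is NX3, not NX1.
(C) has a primary amide (-C(=O)NH2) but the nitrogen is NX3, not NX1.
(D) contains a nitrile (-C#N), which satisfies every atom and bond constraint.
So the answer is (D).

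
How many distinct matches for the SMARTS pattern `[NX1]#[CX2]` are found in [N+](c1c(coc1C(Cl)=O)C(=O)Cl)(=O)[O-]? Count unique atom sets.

0

[NX1]#[CX2] is the SMARTS for a nitrile: a nitrogen triple-bonded to a two-connected carbon.
The molecule has a nitro group (-[N+](=O)[O-]), but there is no C#N triple bond; nothing else fits, so there are 0 matches.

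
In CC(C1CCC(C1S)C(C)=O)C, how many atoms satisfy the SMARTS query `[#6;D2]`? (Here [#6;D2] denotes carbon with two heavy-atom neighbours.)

2

Check the 12 heavy atoms by environment: 2× C (D2) → match; 5× C (D3) → no; 1× S (D1) → no; 1× O (D1) → no; 3× C (D1) → no.
That gives 2 matching atoms.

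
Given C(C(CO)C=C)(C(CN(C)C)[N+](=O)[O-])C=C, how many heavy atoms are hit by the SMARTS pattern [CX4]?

7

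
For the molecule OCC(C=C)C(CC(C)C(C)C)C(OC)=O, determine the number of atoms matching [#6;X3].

The query [#6;X3] means: any carbon (aromatic or not) with three total connections.
Check the 16 heavy atoms by environment: 10× C (X4) → no; 3× C (X3) → match; 1× O (X1) → no; 2× O (X2) → no.
That gives 3 matching atoms.

3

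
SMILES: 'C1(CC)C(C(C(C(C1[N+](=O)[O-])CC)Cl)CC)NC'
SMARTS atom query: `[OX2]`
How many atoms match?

The query [OX2] means: aliphatic oxygen with two total connections — ether, hydroxyl, or ester single-bond O.
Check the 18 heavy atoms by environment: 13× C (X4) → no; 1× N (X3) → no; 1× Cl (X1) → no; 1× N (charge +1, X3) → no; 1× O (charge -1, X1) → no; 1× O (X1) → no.
No environment satisfies the query, so 0 matching atoms.

0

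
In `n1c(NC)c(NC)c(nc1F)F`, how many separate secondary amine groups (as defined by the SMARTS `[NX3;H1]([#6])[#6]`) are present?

2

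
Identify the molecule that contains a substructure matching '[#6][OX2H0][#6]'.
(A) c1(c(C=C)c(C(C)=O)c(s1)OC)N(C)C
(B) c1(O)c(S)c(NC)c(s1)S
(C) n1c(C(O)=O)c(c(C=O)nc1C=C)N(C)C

A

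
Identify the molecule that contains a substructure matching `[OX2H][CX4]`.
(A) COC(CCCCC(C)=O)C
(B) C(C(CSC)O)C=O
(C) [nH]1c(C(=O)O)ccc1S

B

[OX2H][CX4] describes a hydroxyl oxygen bound to an sp3 (X4) carbon (an aliphatic alcohol).
(A) has a methoxy ether (-OCH3) but the oxygen has H0 (ether), not H1.
(B) contains a hydroxyl group (-OH), which satisfies every atom and bond constraint.
(C) has a carboxylic acid group (-C(=O)OH) but the -OH is on a CX3 carbonyl carbon, not a CX4 carbon.
So the answer is (B).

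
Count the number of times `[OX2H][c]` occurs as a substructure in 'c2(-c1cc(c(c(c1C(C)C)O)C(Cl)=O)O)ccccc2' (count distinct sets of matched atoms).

2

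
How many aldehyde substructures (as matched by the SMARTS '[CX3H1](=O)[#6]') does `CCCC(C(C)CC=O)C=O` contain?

2

[CX3H1](=O)[#6] is the SMARTS for an aldehyde: an sp2 carbon with one H, double-bonded to O and single-bonded to carbon.
The molecule carries 2 separate instances of an aldehyde (-CHO) meeting every constraint; each maps to a distinct set of atoms, giving 2 matches.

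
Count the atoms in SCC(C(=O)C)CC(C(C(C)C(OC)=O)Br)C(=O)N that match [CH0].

The query [CH0] means: aliphatic carbon with no attached hydrogen.
Check the 19 heavy atoms by environment: 3× C (H3) → no; 4× C (H1) → no; 2× C (H2) → no; 1× Br (H0) → no; 3× C (H0) → match; 4× O (H0) → no; 1× N (H2) → no; 1× S (H1) → no.
That gives 3 matching atoms.

3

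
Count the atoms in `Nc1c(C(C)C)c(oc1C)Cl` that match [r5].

The query [r5] means: r5 matches atoms in a five-membered ring.
Check the 11 heavy atoms by environment: 1× o (aromatic, in 5-ring) → match; 4× c (aromatic, in 5-ring) → match; 4× C (acyclic) → no; 1× N (acyclic) → no; 1× Cl (acyclic) → no.
Summing the matching environments: 1 + 4 = 5 matching atoms.

5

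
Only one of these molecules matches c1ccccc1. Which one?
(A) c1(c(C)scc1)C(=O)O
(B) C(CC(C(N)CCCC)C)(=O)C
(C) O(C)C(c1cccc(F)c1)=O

C

c1ccccc1 describes six aromatic carbons in a ring (a benzene ring).
(A) has a methyl group (-CH3) but no six-membered all-carbon aromatic ring is present.
(B) has a methyl group (-CH3) but no six-membered all-carbon aromatic ring is present.
(C) contains the required atom environment, so the pattern matches.
So the answer is (C).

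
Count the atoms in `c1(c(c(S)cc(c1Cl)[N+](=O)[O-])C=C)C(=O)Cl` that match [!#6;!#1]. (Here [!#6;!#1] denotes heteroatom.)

7

The query [!#6;!#1] means: not carbon and not hydrogen — any heteroatom.
Check the 16 heavy atoms by environment: 6× c (aromatic) → no; 3× C → no; 2× O → match; 2× Cl → match; 1× N (charge +1) → match; 1× O (charge -1) → match; 1× S → match.
Summing the matching environments: 2 + 2 + 1 + 1 + 1 = 7 matching atoms.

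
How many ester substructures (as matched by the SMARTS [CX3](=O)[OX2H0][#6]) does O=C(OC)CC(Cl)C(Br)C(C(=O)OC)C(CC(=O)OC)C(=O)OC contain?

[CX3](=O)[OX2H0][#6] is the SMARTS for an ester: a carbonyl carbon bonded to an oxygen that is itself bonded to carbon (no H on that O).
The molecule carries 4 separate instances of a methyl-ester group (-C(=O)OCH3) meeting every constraint; each maps to a distinct set of atoms, giving 4 matches.

4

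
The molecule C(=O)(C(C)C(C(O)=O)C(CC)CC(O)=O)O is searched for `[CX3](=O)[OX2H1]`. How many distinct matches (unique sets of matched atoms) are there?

[CX3](=O)[OX2H1] is the SMARTS for a carboxylic acid: an sp2 carbon double-bonded to O and single-bonded to an -OH oxygen.
The molecule carries 3 separate instances of a carboxylic acid group (-C(=O)OH) meeting every constraint; each maps to a distinct set of atoms, giving 3 matches.

3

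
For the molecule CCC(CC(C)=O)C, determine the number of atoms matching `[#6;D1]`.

3

Check the 8 heavy atoms by environment: 2× C (D2) → no; 2× C (D3) → no; 3× C (D1) → match; 1× O (D1) → no.
That gives 3 matching atoms.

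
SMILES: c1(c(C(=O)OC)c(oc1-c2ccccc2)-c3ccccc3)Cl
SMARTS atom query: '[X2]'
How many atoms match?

The query [X2] means: any atom with exactly two total connections (bonds + H).
Check the 22 heavy atoms by environment: 1× o (aromatic, X2) → match; 16× c (aromatic, X3) → no; 1× C (X3) → no; 1× O (X1) → no; 1× O (X2) → match; 1× C (X4) → no; 1× Cl (X1) → no.
Summing the matching environments: 1 + 1 = 2 matching atoms.

2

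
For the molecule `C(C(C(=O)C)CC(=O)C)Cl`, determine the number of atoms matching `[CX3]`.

The query [CX3] means: C with X3: aliphatic carbon with exactly 3 total connections.
Check the 10 heavy atoms by environment: 5× C (X4) → no; 2× C (X3) → match; 2× O (X1) → no; 1× Cl (X1) → no.
That gives 2 matching atoms.

2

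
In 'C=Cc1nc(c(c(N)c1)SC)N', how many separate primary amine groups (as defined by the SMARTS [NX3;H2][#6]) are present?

2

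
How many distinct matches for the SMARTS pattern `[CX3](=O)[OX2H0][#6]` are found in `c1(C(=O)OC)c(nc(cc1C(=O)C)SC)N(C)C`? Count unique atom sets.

[CX3](=O)[OX2H0][#6] is the SMARTS for an ester: a carbonyl carbon bonded to an oxygen that is itself bonded to carbon (no H on that O).
Exactly one fragment in the molecule meets all constraints, giving 1 match.

1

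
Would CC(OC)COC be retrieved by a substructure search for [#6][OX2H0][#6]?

Yes

The pattern [#6][OX2H0][#6] describes an aliphatic oxygen bridging two carbons with no H on the oxygen — an ether.
The molecule carries a methoxy ether (-OCH3), whose atoms satisfy every constraint of the query, so the pattern matches.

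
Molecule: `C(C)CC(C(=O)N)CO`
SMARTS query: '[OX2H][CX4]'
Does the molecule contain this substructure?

The pattern [OX2H][CX4] describes a hydroxyl oxygen bound to an sp3 (X4) carbon — an aliphatic alcohol.
The molecule carries a hydroxyl group (-OH), whose atoms satisfy every constraint of the query, so the pattern matches.

Yes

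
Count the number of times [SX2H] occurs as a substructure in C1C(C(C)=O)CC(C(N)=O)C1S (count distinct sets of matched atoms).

[SX2H] is the SMARTS for a thiol: an aliphatic sulfur with two connections, one being H.
Exactly one fragment in the molecule meets all constraints, giving 1 match.

1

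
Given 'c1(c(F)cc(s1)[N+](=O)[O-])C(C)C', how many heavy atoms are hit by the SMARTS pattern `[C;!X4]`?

0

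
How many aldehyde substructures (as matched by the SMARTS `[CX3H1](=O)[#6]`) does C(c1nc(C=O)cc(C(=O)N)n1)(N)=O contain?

1

[CX3H1](=O)[#6] is the SMARTS for an aldehyde: an sp2 carbon with one H, double-bonded to O and single-bonded to carbon.
Exactly one fragment in the molecule meets all constraints, giving 1 match.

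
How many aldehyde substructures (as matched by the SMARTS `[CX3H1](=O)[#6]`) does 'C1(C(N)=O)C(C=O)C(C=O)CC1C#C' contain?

[CX3H1](=O)[#6] is the SMARTS for an aldehyde: an sp2 carbon with one H, double-bonded to O and single-bonded to carbon.
The molecule carries 2 separate instances of an aldehyde (-CHO) meeting every constraint; each maps to a distinct set of atoms, giving 2 matches.

2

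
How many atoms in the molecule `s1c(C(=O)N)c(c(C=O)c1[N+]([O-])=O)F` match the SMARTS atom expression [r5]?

The query [r5] means: r5 matches atoms in a five-membered ring.
Check the 14 heavy atoms by environment: 1× s (aromatic, in 5-ring) → match; 4× c (aromatic, in 5-ring) → match; 1× F (acyclic) → no; 1× N (charge +1, acyclic) → no; 1× O (charge -1, acyclic) → no; 3× O (acyclic) → no; 2× C (acyclic) → no; 1× N (acyclic) → no.
Summing the matching environments: 1 + 4 = 5 matching atoms.

5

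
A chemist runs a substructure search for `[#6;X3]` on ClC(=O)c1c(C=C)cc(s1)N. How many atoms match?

The query [#6;X3] means: any carbon (aromatic or not) with three total connections.
Check the 11 heavy atoms by environment: 1× s (aromatic, X2) → no; 4× c (aromatic, X3) → match; 3× C (X3) → match; 1× N (X3) → no; 1× O (X1) → no; 1× Cl (X1) → no.
Summing the matching environments: 4 + 3 = 7 matching atoms.

7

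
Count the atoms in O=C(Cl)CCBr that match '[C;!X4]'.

1

The query [C;!X4] means: aliphatic carbon that does not have four total connections.
Check the 6 heavy atoms by environment: 2× C (X4) → no; 1× C (X3) → match; 1× O (X1) → no; 1× Cl (X1) → no; 1× Br (X1) → no.
That gives 1 matching atom.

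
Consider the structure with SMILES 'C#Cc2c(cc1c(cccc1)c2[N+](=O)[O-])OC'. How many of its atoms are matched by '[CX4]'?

Check the 17 heavy atoms by environment: 10× c (aromatic, X3) → no; 1× N (charge +1, X3) → no; 1× O (charge -1, X1) → no; 1× O (X1) → no; 1× O (X2) → no; 1× C (X4) → match; 2× C (X2) → no.
That gives 1 matching atom.

1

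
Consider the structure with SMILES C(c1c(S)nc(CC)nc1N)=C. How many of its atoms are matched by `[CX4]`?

The query [CX4] means: C with X4: aliphatic carbon with exactly 4 total connections (bonds + H).
Check the 12 heavy atoms by environment: 2× n (aromatic, X2) → no; 4× c (aromatic, X3) → no; 2× C (X3) → no; 2× C (X4) → match; 1× S (X2) → no; 1× N (X3) → no.
That gives 2 matching atoms.

2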